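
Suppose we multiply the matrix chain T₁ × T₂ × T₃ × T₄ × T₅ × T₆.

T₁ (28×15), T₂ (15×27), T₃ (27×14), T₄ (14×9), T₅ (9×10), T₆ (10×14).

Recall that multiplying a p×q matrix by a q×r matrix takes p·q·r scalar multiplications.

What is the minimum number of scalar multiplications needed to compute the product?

15615

Adjacent pairs: T₁T₂ = 28·15·27 = 11340; T₂T₃ = 15·27·14 = 5670; T₃T₄ = 27·14·9 = 3402; T₄T₅ = 14·9·10 = 1260; T₅T₆ = 9·10·14 = 1260.
Length 3: T₁..T₃: k=1: 0+5670+28·15·14=11550; k=2: 11340+0+28·27·14=21924 → min 11550 | T₂..T₄: k=2: 0+3402+15·27·9=7047; k=3: 5670+0+15·14·9=7560 → min 7047 | T₃..T₅: k=3: 0+1260+27·14·10=5040; k=4: 3402+0+27·9·10=5832 → min 5040 | T₄..T₆: k=4: 0+1260+14·9·14=3024; k=5: 1260+0+14·10·14=3220 → min 3024.
Length 4: T₁..T₄: k=1: 0+7047+28·15·9=10827; k=2: 11340+3402+28·27·9=21546; k=3: 11550+0+28·14·9=15078 → min 10827 | T₂..T₅: k=2: 0+5040+15·27·10=9090; k=3: 5670+1260+15·14·10=9030; k=4: 7047+0+15·9·10=8397 → min 8397 | T₃..T₆: k=3: 0+3024+27·14·14=8316; k=4: 3402+1260+27·9·14=8064; k=5: 5040+0+27·10·14=8820 → min 8064.
Length 5: T₁..T₅: k=1: 0+8397+28·15·10=12597; k=2: 11340+5040+28·27·10=23940; k=3: 11550+1260+28·14·10=16730; k=4: 10827+0+28·9·10=13347 → min 12597 | T₂..T₆: k=2: 0+8064+15·27·14=13734; k=3: 5670+3024+15·14·14=11634; k=4: 7047+1260+15·9·14=10197; k=5: 8397+0+15·10·14=10497 → min 10197.
Length 6: T₁..T₆: k=1: 0+10197+28·15·14=16077; k=2: 11340+8064+28·27·14=29988; k=3: 11550+3024+28·14·14=20062; k=4: 10827+1260+28·9·14=15615; k=5: 12597+0+28·10·14=16517 → min 15615.
Optimal order: ((T₁ × (T₂ × (T₃ × T₄))) × (T₅ × T₆)) with cost 15615.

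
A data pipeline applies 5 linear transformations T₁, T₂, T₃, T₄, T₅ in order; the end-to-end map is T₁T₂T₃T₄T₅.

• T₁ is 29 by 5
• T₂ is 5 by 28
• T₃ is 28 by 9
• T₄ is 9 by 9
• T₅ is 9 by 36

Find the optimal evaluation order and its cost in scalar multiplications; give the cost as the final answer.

8505

Adjacent pairs: T₁T₂ = 29·5·28 = 4060; T₂T₃ = 5·28·9 = 1260; T₃T₄ = 28·9·9 = 2268; T₄T₅ = 9·9·36 = 2916.
Length 3: T₁..T₃: k=1: 0+1260+29·5·9=2565; k=2: 4060+0+29·28·9=11368 → min 2565 | T₂..T₄: k=2: 0+2268+5·28·9=3528; k=3: 1260+0+5·9·9=1665 → min 1665 | T₃..T₅: k=3: 0+2916+28·9·36=11988; k=4: 2268+0+28·9·36=11340 → min 11340.
Length 4: T₁..T₄: k=1: 0+1665+29·5·9=2970; k=2: 4060+2268+29·28·9=13636; k=3: 2565+0+29·9·9=4914 → min 2970 | T₂..T₅: k=2: 0+11340+5·28·36=16380; k=3: 1260+2916+5·9·36=5796; k=4: 1665+0+5·9·36=3285 → min 3285.
Length 5: T₁..T₅: k=1: 0+3285+29·5·36=8505; k=2: 4060+11340+29·28·36=44632; k=3: 2565+2916+29·9·36=14877; k=4: 2970+0+29·9·36=12366 → min 8505.
Optimal parenthesization: (T₁(((T₂T₃)T₄)T₅)) with cost 8505.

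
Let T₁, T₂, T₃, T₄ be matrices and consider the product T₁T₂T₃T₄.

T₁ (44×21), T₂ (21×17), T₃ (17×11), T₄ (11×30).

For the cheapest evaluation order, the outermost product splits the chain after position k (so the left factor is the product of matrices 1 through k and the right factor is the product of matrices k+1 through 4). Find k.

Adjacent pairs: T₁T₂ = 44·21·17 = 15708; T₂T₃ = 21·17·11 = 3927; T₃T₄ = 17·11·30 = 5610.
Length 3: T₁..T₃: k=1: 0+3927+44·21·11=14091; k=2: 15708+0+44·17·11=23936 → min 14091 | T₂..T₄: k=2: 0+5610+21·17·30=16320; k=3: 3927+0+21·11·30=10857 → min 10857.
Top-level splits: k=1: (T₁..T₁)·(T₂..T₄) → 0+10857+44·21·30 = 38577; k=2: (T₁..T₂)·(T₃..T₄) → 15708+5610+44·17·30 = 43758; k=3: (T₁..T₃)·(T₄..T₄) → 14091+0+44·11·30 = 28611.
Best split is after T₃, i.e. k = 3.

3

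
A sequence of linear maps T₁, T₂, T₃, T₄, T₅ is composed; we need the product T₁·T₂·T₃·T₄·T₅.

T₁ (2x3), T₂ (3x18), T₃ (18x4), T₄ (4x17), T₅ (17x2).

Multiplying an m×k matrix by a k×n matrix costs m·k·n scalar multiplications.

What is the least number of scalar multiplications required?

388

Adjacent pairs: T₁T₂ = 2·3·18 = 108; T₂T₃ = 3·18·4 = 216; T₃T₄ = 18·4·17 = 1224; T₄T₅ = 4·17·2 = 136.
Length 3: T₁..T₃: k=1: 0+216+2·3·4=240; k=2: 108+0+2·18·4=252 → min 240 | T₂..T₄: k=2: 0+1224+3·18·17=2142; k=3: 216+0+3·4·17=420 → min 420 | T₃..T₅: k=3: 0+136+18·4·2=280; k=4: 1224+0+18·17·2=1836 → min 280.
Length 4: T₁..T₄: k=1: 0+420+2·3·17=522; k=2: 108+1224+2·18·17=1944; k=3: 240+0+2·4·17=376 → min 376 | T₂..T₅: k=2: 0+280+3·18·2=388; k=3: 216+136+3·4·2=376; k=4: 420+0+3·17·2=522 → min 376.
Length 5: T₁..T₅: k=1: 0+376+2·3·2=388; k=2: 108+280+2·18·2=460; k=3: 240+136+2·4·2=392; k=4: 376+0+2·17·2=444 → min 388.
Optimal order: (T₁·((T₂·T₃)·(T₄·T₅))) with cost 388.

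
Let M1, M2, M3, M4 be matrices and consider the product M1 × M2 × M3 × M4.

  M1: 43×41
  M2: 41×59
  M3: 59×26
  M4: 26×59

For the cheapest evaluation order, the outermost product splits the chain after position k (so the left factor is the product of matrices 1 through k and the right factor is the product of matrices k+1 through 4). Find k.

3

Adjacent pairs: M1M2 = 43·41·59 = 104017; M2M3 = 41·59·26 = 62894; M3M4 = 59·26·59 = 90506.
Length 3: M1..M3: k=1: 0+62894+43·41·26=108732; k=2: 104017+0+43·59·26=169979 → min 108732 | M2..M4: k=2: 0+90506+41·59·59=233227; k=3: 62894+0+41·26·59=125788 → min 125788.
Top-level splits: k=1: (M1..M1)·(M2..M4) → 0+125788+43·41·59 = 229805; k=2: (M1..M2)·(M3..M4) → 104017+90506+43·59·59 = 344206; k=3: (M1..M3)·(M4..M4) → 108732+0+43·26·59 = 174694.
Best split is after M3, i.e. k = 3.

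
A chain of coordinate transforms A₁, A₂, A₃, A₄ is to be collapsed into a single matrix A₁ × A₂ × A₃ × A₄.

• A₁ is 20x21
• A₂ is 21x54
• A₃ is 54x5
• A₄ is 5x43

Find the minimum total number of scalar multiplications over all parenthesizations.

12070

Adjacent pairs: A₁A₂ = 20·21·54 = 22680; A₂A₃ = 21·54·5 = 5670; A₃A₄ = 54·5·43 = 11610.
Length 3: A₁..A₃: k=1: 0+5670+20·21·5=7770; k=2: 22680+0+20·54·5=28080 → min 7770 | A₂..A₄: k=2: 0+11610+21·54·43=60372; k=3: 5670+0+21·5·43=10185 → min 10185.
Length 4: A₁..A₄: k=1: 0+10185+20·21·43=28245; k=2: 22680+11610+20·54·43=80730; k=3: 7770+0+20·5·43=12070 → min 12070.
Optimal order: ((A₁ × (A₂ × A₃)) × A₄) with cost 12070.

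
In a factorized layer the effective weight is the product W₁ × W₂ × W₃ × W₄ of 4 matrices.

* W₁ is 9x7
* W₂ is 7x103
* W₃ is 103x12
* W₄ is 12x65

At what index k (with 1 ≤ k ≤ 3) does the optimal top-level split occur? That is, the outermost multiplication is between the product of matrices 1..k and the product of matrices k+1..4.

3

Adjacent pairs: W₁W₂ = 9·7·103 = 6489; W₂W₃ = 7·103·12 = 8652; W₃W₄ = 103·12·65 = 80340.
Length 3: W₁..W₃: k=1: 0+8652+9·7·12=9408; k=2: 6489+0+9·103·12=17613 → min 9408 | W₂..W₄: k=2: 0+80340+7·103·65=127205; k=3: 8652+0+7·12·65=14112 → min 14112.
Top-level splits: k=1: (W₁..W₁)·(W₂..W₄) → 0+14112+9·7·65 = 18207; k=2: (W₁..W₂)·(W₃..W₄) → 6489+80340+9·103·65 = 147084; k=3: (W₁..W₃)·(W₄..W₄) → 9408+0+9·12·65 = 16428.
Best split is after W₃, i.e. k = 3.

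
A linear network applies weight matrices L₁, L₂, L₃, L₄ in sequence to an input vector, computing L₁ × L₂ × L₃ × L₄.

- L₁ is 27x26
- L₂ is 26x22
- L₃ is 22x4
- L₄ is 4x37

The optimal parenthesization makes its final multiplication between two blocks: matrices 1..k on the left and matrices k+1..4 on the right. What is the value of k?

3

Adjacent pairs: L₁L₂ = 27·26·22 = 15444; L₂L₃ = 26·22·4 = 2288; L₃L₄ = 22·4·37 = 3256.
Length 3: L₁..L₃: k=1: 0+2288+27·26·4=5096; k=2: 15444+0+27·22·4=17820 → min 5096 | L₂..L₄: k=2: 0+3256+26·22·37=24420; k=3: 2288+0+26·4·37=6136 → min 6136.
Top-level splits: k=1: (L₁..L₁)·(L₂..L₄) → 0+6136+27·26·37 = 32110; k=2: (L₁..L₂)·(L₃..L₄) → 15444+3256+27·22·37 = 40678; k=3: (L₁..L₃)·(L₄..L₄) → 5096+0+27·4·37 = 9092.
Best split is after L₃, i.e. k = 3.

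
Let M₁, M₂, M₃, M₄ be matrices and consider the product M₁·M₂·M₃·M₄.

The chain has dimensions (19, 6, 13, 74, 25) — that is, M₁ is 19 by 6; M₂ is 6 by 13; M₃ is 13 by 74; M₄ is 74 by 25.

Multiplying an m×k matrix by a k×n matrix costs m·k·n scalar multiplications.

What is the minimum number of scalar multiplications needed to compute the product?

Adjacent pairs: M₁M₂ = 19·6·13 = 1482; M₂M₃ = 6·13·74 = 5772; M₃M₄ = 13·74·25 = 24050.
Length 3: M₁..M₃: k=1: 0+5772+19·6·74=14208; k=2: 1482+0+19·13·74=19760 → min 14208 | M₂..M₄: k=2: 0+24050+6·13·25=26000; k=3: 5772+0+6·74·25=16872 → min 16872.
Length 4: M₁..M₄: k=1: 0+16872+19·6·25=19722; k=2: 1482+24050+19·13·25=31707; k=3: 14208+0+19·74·25=49358 → min 19722.
Optimal order: (M₁·((M₂·M₃)·M₄)) with cost 19722.

19722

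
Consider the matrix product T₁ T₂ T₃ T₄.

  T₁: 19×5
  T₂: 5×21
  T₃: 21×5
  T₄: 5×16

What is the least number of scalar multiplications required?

Adjacent pairs: T₁T₂ = 19·5·21 = 1995; T₂T₃ = 5·21·5 = 525; T₃T₄ = 21·5·16 = 1680.
Length 3: T₁..T₃: k=1: 0+525+19·5·5=1000; k=2: 1995+0+19·21·5=3990 → min 1000 | T₂..T₄: k=2: 0+1680+5·21·16=3360; k=3: 525+0+5·5·16=925 → min 925.
Length 4: T₁..T₄: k=1: 0+925+19·5·16=2445; k=2: 1995+1680+19·21·16=10059; k=3: 1000+0+19·5·16=2520 → min 2445.
Optimal order: (T₁ ((T₂ T₃) T₄)) with cost 2445.

2445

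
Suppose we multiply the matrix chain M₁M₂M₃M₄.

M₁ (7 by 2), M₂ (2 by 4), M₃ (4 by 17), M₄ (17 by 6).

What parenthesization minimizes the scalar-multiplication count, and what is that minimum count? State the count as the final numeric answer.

Adjacent pairs: M₁M₂ = 7·2·4 = 56; M₂M₃ = 2·4·17 = 136; M₃M₄ = 4·17·6 = 408.
Length 3: M₁..M₃: k=1: 0+136+7·2·17=374; k=2: 56+0+7·4·17=532 → min 374 | M₂..M₄: k=2: 0+408+2·4·6=456; k=3: 136+0+2·17·6=340 → min 340.
Length 4: M₁..M₄: k=1: 0+340+7·2·6=424; k=2: 56+408+7·4·6=632; k=3: 374+0+7·17·6=1088 → min 424.
Optimal parenthesization: (M₁((M₂M₃)M₄)) with cost 424.

424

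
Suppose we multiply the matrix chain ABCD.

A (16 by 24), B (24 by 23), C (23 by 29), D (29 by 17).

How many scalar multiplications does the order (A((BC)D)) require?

(BC): 24×23 by 23×29 → 24×29, cost 24·23·29 = 16008
((BC)D): 24×29 by 29×17 → 24×17, cost 24·29·17 = 11832; cumulative 27840
(A((BC)D)): 16×24 by 24×17 → 16×17, cost 16·24·17 = 6528; cumulative 34368
Total: 34368 scalar multiplications.

34368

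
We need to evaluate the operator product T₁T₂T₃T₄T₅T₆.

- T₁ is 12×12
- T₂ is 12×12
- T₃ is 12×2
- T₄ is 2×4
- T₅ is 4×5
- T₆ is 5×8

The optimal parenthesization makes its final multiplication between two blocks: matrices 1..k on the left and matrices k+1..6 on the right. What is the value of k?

3

Adjacent pairs: T₁T₂ = 12·12·12 = 1728; T₂T₃ = 12·12·2 = 288; T₃T₄ = 12·2·4 = 96; T₄T₅ = 2·4·5 = 40; T₅T₆ = 4·5·8 = 160.
Length 3: T₁..T₃: k=1: 0+288+12·12·2=576; k=2: 1728+0+12·12·2=2016 → min 576 | T₂..T₄: k=2: 0+96+12·12·4=672; k=3: 288+0+12·2·4=384 → min 384 | T₃..T₅: k=3: 0+40+12·2·5=160; k=4: 96+0+12·4·5=336 → min 160 | T₄..T₆: k=4: 0+160+2·4·8=224; k=5: 40+0+2·5·8=120 → min 120.
Length 4: T₁..T₄: k=1: 0+384+12·12·4=960; k=2: 1728+96+12·12·4=2400; k=3: 576+0+12·2·4=672 → min 672 | T₂..T₅: k=2: 0+160+12·12·5=880; k=3: 288+40+12·2·5=448; k=4: 384+0+12·4·5=624 → min 448 | T₃..T₆: k=3: 0+120+12·2·8=312; k=4: 96+160+12·4·8=640; k=5: 160+0+12·5·8=640 → min 312.
Length 5: T₁..T₅: k=1: 0+448+12·12·5=1168; k=2: 1728+160+12·12·5=2608; k=3: 576+40+12·2·5=736; k=4: 672+0+12·4·5=912 → min 736 | T₂..T₆: k=2: 0+312+12·12·8=1464; k=3: 288+120+12·2·8=600; k=4: 384+160+12·4·8=928; k=5: 448+0+12·5·8=928 → min 600.
Top-level splits: k=1: (T₁..T₁)·(T₂..T₆) → 0+600+12·12·8 = 1752; k=2: (T₁..T₂)·(T₃..T₆) → 1728+312+12·12·8 = 3192; k=3: (T₁..T₃)·(T₄..T₆) → 576+120+12·2·8 = 888; k=4: (T₁..T₄)·(T₅..T₆) → 672+160+12·4·8 = 1216; k=5: (T₁..T₅)·(T₆..T₆) → 736+0+12·5·8 = 1216.
Best split is after T₃, i.e. k = 3.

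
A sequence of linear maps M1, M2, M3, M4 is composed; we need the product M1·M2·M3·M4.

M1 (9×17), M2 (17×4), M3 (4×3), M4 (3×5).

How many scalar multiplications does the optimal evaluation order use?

798

Adjacent pairs: M1M2 = 9·17·4 = 612; M2M3 = 17·4·3 = 204; M3M4 = 4·3·5 = 60.
Length 3: M1..M3: k=1: 0+204+9·17·3=663; k=2: 612+0+9·4·3=720 → min 663 | M2..M4: k=2: 0+60+17·4·5=400; k=3: 204+0+17·3·5=459 → min 400.
Length 4: M1..M4: k=1: 0+400+9·17·5=1165; k=2: 612+60+9·4·5=852; k=3: 663+0+9·3·5=798 → min 798.
Optimal order: ((M1·(M2·M3))·M4) with cost 798.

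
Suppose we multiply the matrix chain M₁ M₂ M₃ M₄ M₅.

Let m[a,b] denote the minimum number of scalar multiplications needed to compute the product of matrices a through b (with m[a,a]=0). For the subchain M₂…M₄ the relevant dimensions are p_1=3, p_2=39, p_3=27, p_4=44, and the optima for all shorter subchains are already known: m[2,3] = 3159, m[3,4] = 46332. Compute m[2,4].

6723

m[2,4] = min over k∈[2,3] of m[2,k]+m[k+1,4]+p_{1}·p_k·p_{4}.
k=2: 0 + 46332 + 3·39·44 = 51480; k=3: 3159 + 0 + 3·27·44 = 6723.
Minimum: 6723 at k=3.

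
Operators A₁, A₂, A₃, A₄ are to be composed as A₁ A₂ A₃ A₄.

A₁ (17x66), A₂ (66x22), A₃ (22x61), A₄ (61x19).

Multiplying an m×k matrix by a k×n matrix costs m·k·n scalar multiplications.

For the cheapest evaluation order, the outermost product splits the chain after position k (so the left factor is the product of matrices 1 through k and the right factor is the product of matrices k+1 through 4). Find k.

2

Adjacent pairs: A₁A₂ = 17·66·22 = 24684; A₂A₃ = 66·22·61 = 88572; A₃A₄ = 22·61·19 = 25498.
Length 3: A₁..A₃: k=1: 0+88572+17·66·61=157014; k=2: 24684+0+17·22·61=47498 → min 47498 | A₂..A₄: k=2: 0+25498+66·22·19=53086; k=3: 88572+0+66·61·19=165066 → min 53086.
Top-level splits: k=1: (A₁..A₁)·(A₂..A₄) → 0+53086+17·66·19 = 74404; k=2: (A₁..A₂)·(A₃..A₄) → 24684+25498+17·22·19 = 57288; k=3: (A₁..A₃)·(A₄..A₄) → 47498+0+17·61·19 = 67201.
Best split is after A₂, i.e. k = 2.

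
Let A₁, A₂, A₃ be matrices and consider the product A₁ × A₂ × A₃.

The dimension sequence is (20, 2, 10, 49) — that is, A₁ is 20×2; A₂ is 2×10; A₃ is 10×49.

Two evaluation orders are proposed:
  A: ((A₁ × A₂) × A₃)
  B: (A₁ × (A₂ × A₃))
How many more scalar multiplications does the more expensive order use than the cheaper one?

7260

Order A = ((A₁ × A₂) × A₃): (A₁ × A₂): 20×2 by 2×10 → 20×10, cost 20·2·10 = 400; ((A₁ × A₂) × A₃): 20×10 by 10×49 → 20×49, cost 20·10·49 = 9800; cumulative 10200. Total 10200.
Order B = (A₁ × (A₂ × A₃)): (A₂ × A₃): 2×10 by 10×49 → 2×49, cost 2·10·49 = 980; (A₁ × (A₂ × A₃)): 20×2 by 2×49 → 20×49, cost 20·2·49 = 1960; cumulative 2940. Total 2940.
Difference: |10200 − 2940| = 7260.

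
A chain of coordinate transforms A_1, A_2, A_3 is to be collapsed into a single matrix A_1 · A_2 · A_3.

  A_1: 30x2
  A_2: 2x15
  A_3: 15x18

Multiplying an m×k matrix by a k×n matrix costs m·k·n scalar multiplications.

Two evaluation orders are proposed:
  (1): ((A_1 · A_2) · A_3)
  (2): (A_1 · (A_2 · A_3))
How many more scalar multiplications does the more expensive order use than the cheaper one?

7380

Order (1) = ((A_1 · A_2) · A_3): (A_1 · A_2): 30×2 by 2×15 → 30×15, cost 30·2·15 = 900; ((A_1 · A_2) · A_3): 30×15 by 15×18 → 30×18, cost 30·15·18 = 8100; cumulative 9000. Total 9000.
Order (2) = (A_1 · (A_2 · A_3)): (A_2 · A_3): 2×15 by 15×18 → 2×18, cost 2·15·18 = 540; (A_1 · (A_2 · A_3)): 30×2 by 2×18 → 30×18, cost 30·2·18 = 1080; cumulative 1620. Total 1620.
Difference: |9000 − 1620| = 7380.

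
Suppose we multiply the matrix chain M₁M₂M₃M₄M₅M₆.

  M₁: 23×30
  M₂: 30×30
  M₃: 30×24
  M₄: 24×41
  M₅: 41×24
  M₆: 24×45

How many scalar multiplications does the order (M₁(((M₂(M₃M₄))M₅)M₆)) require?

159390

(M₃M₄): 30×24 by 24×41 → 30×41, cost 30·24·41 = 29520
(M₂(M₃M₄)): 30×30 by 30×41 → 30×41, cost 30·30·41 = 36900; cumulative 66420
((M₂(M₃M₄))M₅): 30×41 by 41×24 → 30×24, cost 30·41·24 = 29520; cumulative 95940
(((M₂(M₃M₄))M₅)M₆): 30×24 by 24×45 → 30×45, cost 30·24·45 = 32400; cumulative 128340
(M₁(((M₂(M₃M₄))M₅)M₆)): 23×30 by 30×45 → 23×45, cost 23·30·45 = 31050; cumulative 159390
Total: 159390 scalar multiplications.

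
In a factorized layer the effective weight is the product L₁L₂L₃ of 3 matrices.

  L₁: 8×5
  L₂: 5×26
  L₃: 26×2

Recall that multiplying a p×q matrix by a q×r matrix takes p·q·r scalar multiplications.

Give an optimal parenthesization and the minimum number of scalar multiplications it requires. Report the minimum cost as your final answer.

(L₁(L₂L₃)): cost 340.
((L₁L₂)L₃): cost 1456.
Optimal: (L₁(L₂L₃)) with cost 340.

340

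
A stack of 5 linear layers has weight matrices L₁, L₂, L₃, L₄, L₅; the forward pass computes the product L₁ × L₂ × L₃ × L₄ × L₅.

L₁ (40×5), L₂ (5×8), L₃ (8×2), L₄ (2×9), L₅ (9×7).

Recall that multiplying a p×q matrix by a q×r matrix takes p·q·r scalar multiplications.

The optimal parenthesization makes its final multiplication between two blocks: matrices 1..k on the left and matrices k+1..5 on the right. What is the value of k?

3

Adjacent pairs: L₁L₂ = 40·5·8 = 1600; L₂L₃ = 5·8·2 = 80; L₃L₄ = 8·2·9 = 144; L₄L₅ = 2·9·7 = 126.
Length 3: L₁..L₃: k=1: 0+80+40·5·2=480; k=2: 1600+0+40·8·2=2240 → min 480 | L₂..L₄: k=2: 0+144+5·8·9=504; k=3: 80+0+5·2·9=170 → min 170 | L₃..L₅: k=3: 0+126+8·2·7=238; k=4: 144+0+8·9·7=648 → min 238.
Length 4: L₁..L₄: k=1: 0+170+40·5·9=1970; k=2: 1600+144+40·8·9=4624; k=3: 480+0+40·2·9=1200 → min 1200 | L₂..L₅: k=2: 0+238+5·8·7=518; k=3: 80+126+5·2·7=276; k=4: 170+0+5·9·7=485 → min 276.
Top-level splits: k=1: (L₁..L₁)·(L₂..L₅) → 0+276+40·5·7 = 1676; k=2: (L₁..L₂)·(L₃..L₅) → 1600+238+40·8·7 = 4078; k=3: (L₁..L₃)·(L₄..L₅) → 480+126+40·2·7 = 1166; k=4: (L₁..L₄)·(L₅..L₅) → 1200+0+40·9·7 = 3720.
Best split is after L₃, i.e. k = 3.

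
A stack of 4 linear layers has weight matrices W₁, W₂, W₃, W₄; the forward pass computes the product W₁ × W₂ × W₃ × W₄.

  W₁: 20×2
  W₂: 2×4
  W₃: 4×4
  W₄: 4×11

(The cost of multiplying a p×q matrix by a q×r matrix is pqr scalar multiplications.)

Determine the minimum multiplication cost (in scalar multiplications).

560

Adjacent pairs: W₁W₂ = 20·2·4 = 160; W₂W₃ = 2·4·4 = 32; W₃W₄ = 4·4·11 = 176.
Length 3: W₁..W₃: k=1: 0+32+20·2·4=192; k=2: 160+0+20·4·4=480 → min 192 | W₂..W₄: k=2: 0+176+2·4·11=264; k=3: 32+0+2·4·11=120 → min 120.
Length 4: W₁..W₄: k=1: 0+120+20·2·11=560; k=2: 160+176+20·4·11=1216; k=3: 192+0+20·4·11=1072 → min 560.
Optimal order: (W₁ × ((W₂ × W₃) × W₄)) with cost 560.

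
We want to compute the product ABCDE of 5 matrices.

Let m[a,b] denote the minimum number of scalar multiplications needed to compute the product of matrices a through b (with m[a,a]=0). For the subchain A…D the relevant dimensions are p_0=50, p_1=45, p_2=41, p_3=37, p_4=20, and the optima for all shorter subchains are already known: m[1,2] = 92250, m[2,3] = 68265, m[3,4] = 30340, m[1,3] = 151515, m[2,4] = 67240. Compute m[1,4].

112240

m[1,4] = min over k∈[1,3] of m[1,k]+m[k+1,4]+p_{0}·p_k·p_{4}.
k=1: 0 + 67240 + 50·45·20 = 112240; k=2: 92250 + 30340 + 50·41·20 = 163590; k=3: 151515 + 0 + 50·37·20 = 188515.
Minimum: 112240 at k=1.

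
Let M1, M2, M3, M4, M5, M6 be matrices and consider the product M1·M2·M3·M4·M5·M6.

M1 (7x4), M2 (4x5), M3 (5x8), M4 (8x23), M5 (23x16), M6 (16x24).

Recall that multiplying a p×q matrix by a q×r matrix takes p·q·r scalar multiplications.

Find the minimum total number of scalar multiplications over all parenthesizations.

4576

Adjacent pairs: M1M2 = 7·4·5 = 140; M2M3 = 4·5·8 = 160; M3M4 = 5·8·23 = 920; M4M5 = 8·23·16 = 2944; M5M6 = 23·16·24 = 8832.
Length 3: M1..M3: k=1: 0+160+7·4·8=384; k=2: 140+0+7·5·8=420 → min 384 | M2..M4: k=2: 0+920+4·5·23=1380; k=3: 160+0+4·8·23=896 → min 896 | M3..M5: k=3: 0+2944+5·8·16=3584; k=4: 920+0+5·23·16=2760 → min 2760 | M4..M6: k=4: 0+8832+8·23·24=13248; k=5: 2944+0+8·16·24=6016 → min 6016.
Length 4: M1..M4: k=1: 0+896+7·4·23=1540; k=2: 140+920+7·5·23=1865; k=3: 384+0+7·8·23=1672 → min 1540 | M2..M5: k=2: 0+2760+4·5·16=3080; k=3: 160+2944+4·8·16=3616; k=4: 896+0+4·23·16=2368 → min 2368 | M3..M6: k=3: 0+6016+5·8·24=6976; k=4: 920+8832+5·23·24=12512; k=5: 2760+0+5·16·24=4680 → min 4680.
Length 5: M1..M5: k=1: 0+2368+7·4·16=2816; k=2: 140+2760+7·5·16=3460; k=3: 384+2944+7·8·16=4224; k=4: 1540+0+7·23·16=4116 → min 2816 | M2..M6: k=2: 0+4680+4·5·24=5160; k=3: 160+6016+4·8·24=6944; k=4: 896+8832+4·23·24=11936; k=5: 2368+0+4·16·24=3904 → min 3904.
Length 6: M1..M6: k=1: 0+3904+7·4·24=4576; k=2: 140+4680+7·5·24=5660; k=3: 384+6016+7·8·24=7744; k=4: 1540+8832+7·23·24=14236; k=5: 2816+0+7·16·24=5504 → min 4576.
Optimal order: (M1·((((M2·M3)·M4)·M5)·M6)) with cost 4576.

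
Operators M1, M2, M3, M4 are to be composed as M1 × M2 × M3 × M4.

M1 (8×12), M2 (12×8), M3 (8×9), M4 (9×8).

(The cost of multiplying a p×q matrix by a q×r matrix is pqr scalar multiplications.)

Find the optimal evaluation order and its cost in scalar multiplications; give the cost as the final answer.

Adjacent pairs: M1M2 = 8·12·8 = 768; M2M3 = 12·8·9 = 864; M3M4 = 8·9·8 = 576.
Length 3: M1..M3: k=1: 0+864+8·12·9=1728; k=2: 768+0+8·8·9=1344 → min 1344 | M2..M4: k=2: 0+576+12·8·8=1344; k=3: 864+0+12·9·8=1728 → min 1344.
Length 4: M1..M4: k=1: 0+1344+8·12·8=2112; k=2: 768+576+8·8·8=1856; k=3: 1344+0+8·9·8=1920 → min 1856.
Optimal parenthesization: ((M1 × M2) × (M3 × M4)) with cost 1856.

1856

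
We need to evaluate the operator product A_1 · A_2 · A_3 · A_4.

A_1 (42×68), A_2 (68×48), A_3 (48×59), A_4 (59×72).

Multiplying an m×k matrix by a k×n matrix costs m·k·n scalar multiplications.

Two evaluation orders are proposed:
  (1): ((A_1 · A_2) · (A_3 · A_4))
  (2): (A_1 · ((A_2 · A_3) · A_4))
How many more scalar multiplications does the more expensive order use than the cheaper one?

Order (1) = ((A_1 · A_2) · (A_3 · A_4)): (A_1 · A_2): 42×68 by 68×48 → 42×48, cost 42·68·48 = 137088; (A_3 · A_4): 48×59 by 59×72 → 48×72, cost 48·59·72 = 203904; ((A_1 · A_2) · (A_3 · A_4)): 42×48 by 48×72 → 42×72, cost 42·48·72 = 145152; cumulative 486144. Total 486144.
Order (2) = (A_1 · ((A_2 · A_3) · A_4)): (A_2 · A_3): 68×48 by 48×59 → 68×59, cost 68·48·59 = 192576; ((A_2 · A_3) · A_4): 68×59 by 59×72 → 68×72, cost 68·59·72 = 288864; cumulative 481440; (A_1 · ((A_2 · A_3) · A_4)): 42×68 by 68×72 → 42×72, cost 42·68·72 = 205632; cumulative 687072. Total 687072.
Difference: |486144 − 687072| = 200928.

200928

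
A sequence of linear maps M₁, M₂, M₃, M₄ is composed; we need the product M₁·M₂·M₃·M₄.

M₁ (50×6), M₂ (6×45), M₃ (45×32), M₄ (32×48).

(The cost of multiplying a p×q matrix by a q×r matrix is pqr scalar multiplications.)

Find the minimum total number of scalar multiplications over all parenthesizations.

Adjacent pairs: M₁M₂ = 50·6·45 = 13500; M₂M₃ = 6·45·32 = 8640; M₃M₄ = 45·32·48 = 69120.
Length 3: M₁..M₃: k=1: 0+8640+50·6·32=18240; k=2: 13500+0+50·45·32=85500 → min 18240 | M₂..M₄: k=2: 0+69120+6·45·48=82080; k=3: 8640+0+6·32·48=17856 → min 17856.
Length 4: M₁..M₄: k=1: 0+17856+50·6·48=32256; k=2: 13500+69120+50·45·48=190620; k=3: 18240+0+50·32·48=95040 → min 32256.
Optimal order: (M₁·((M₂·M₃)·M₄)) with cost 32256.

32256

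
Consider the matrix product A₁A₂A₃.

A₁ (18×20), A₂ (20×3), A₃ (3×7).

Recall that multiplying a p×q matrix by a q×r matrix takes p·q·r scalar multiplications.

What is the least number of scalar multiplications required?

Order (A₁(A₂A₃)): (A₂A₃): 20×3 by 3×7 → 20×7, cost 20·3·7 = 420; (A₁(A₂A₃)): 18×20 by 20×7 → 18×7, cost 18·20·7 = 2520; cumulative 2940. Total 2940.
Order ((A₁A₂)A₃): (A₁A₂): 18×20 by 20×3 → 18×3, cost 18·20·3 = 1080; ((A₁A₂)A₃): 18×3 by 3×7 → 18×7, cost 18·3·7 = 378; cumulative 1458. Total 1458.
Minimum: 1458.

1458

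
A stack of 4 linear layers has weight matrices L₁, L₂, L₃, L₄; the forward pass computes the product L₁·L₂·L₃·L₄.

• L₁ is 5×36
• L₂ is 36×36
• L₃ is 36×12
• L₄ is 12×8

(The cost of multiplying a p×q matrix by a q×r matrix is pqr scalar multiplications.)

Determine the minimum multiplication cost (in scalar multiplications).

Adjacent pairs: L₁L₂ = 5·36·36 = 6480; L₂L₃ = 36·36·12 = 15552; L₃L₄ = 36·12·8 = 3456.
Length 3: L₁..L₃: k=1: 0+15552+5·36·12=17712; k=2: 6480+0+5·36·12=8640 → min 8640 | L₂..L₄: k=2: 0+3456+36·36·8=13824; k=3: 15552+0+36·12·8=19008 → min 13824.
Length 4: L₁..L₄: k=1: 0+13824+5·36·8=15264; k=2: 6480+3456+5·36·8=11376; k=3: 8640+0+5·12·8=9120 → min 9120.
Optimal order: (((L₁·L₂)·L₃)·L₄) with cost 9120.

9120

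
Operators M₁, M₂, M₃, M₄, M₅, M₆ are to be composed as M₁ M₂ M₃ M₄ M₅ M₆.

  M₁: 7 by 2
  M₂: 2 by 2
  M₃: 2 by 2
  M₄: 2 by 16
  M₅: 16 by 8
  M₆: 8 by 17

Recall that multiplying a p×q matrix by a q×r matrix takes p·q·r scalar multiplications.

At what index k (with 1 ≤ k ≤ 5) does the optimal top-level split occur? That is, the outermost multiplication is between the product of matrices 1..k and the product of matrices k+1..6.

Adjacent pairs: M₁M₂ = 7·2·2 = 28; M₂M₃ = 2·2·2 = 8; M₃M₄ = 2·2·16 = 64; M₄M₅ = 2·16·8 = 256; M₅M₆ = 16·8·17 = 2176.
Length 3: M₁..M₃: k=1: 0+8+7·2·2=36; k=2: 28+0+7·2·2=56 → min 36 | M₂..M₄: k=2: 0+64+2·2·16=128; k=3: 8+0+2·2·16=72 → min 72 | M₃..M₅: k=3: 0+256+2·2·8=288; k=4: 64+0+2·16·8=320 → min 288 | M₄..M₆: k=4: 0+2176+2·16·17=2720; k=5: 256+0+2·8·17=528 → min 528.
Length 4: M₁..M₄: k=1: 0+72+7·2·16=296; k=2: 28+64+7·2·16=316; k=3: 36+0+7·2·16=260 → min 260 | M₂..M₅: k=2: 0+288+2·2·8=320; k=3: 8+256+2·2·8=296; k=4: 72+0+2·16·8=328 → min 296 | M₃..M₆: k=3: 0+528+2·2·17=596; k=4: 64+2176+2·16·17=2784; k=5: 288+0+2·8·17=560 → min 560.
Length 5: M₁..M₅: k=1: 0+296+7·2·8=408; k=2: 28+288+7·2·8=428; k=3: 36+256+7·2·8=404; k=4: 260+0+7·16·8=1156 → min 404 | M₂..M₆: k=2: 0+560+2·2·17=628; k=3: 8+528+2·2·17=604; k=4: 72+2176+2·16·17=2792; k=5: 296+0+2·8·17=568 → min 568.
Top-level splits: k=1: (M₁..M₁)·(M₂..M₆) → 0+568+7·2·17 = 806; k=2: (M₁..M₂)·(M₃..M₆) → 28+560+7·2·17 = 826; k=3: (M₁..M₃)·(M₄..M₆) → 36+528+7·2·17 = 802; k=4: (M₁..M₄)·(M₅..M₆) → 260+2176+7·16·17 = 4340; k=5: (M₁..M₅)·(M₆..M₆) → 404+0+7·8·17 = 1356.
Best split is after M₃, i.e. k = 3.

3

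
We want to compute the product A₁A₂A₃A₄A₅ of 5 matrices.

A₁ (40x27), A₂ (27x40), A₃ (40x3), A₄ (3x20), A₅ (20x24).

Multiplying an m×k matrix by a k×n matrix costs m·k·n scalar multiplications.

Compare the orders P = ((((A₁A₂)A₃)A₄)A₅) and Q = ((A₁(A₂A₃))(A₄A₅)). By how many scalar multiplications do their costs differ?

58800

Order P = ((((A₁A₂)A₃)A₄)A₅): (A₁A₂): 40×27 by 27×40 → 40×40, cost 40·27·40 = 43200; ((A₁A₂)A₃): 40×40 by 40×3 → 40×3, cost 40·40·3 = 4800; cumulative 48000; (((A₁A₂)A₃)A₄): 40×3 by 3×20 → 40×20, cost 40·3·20 = 2400; cumulative 50400; ((((A₁A₂)A₃)A₄)A₅): 40×20 by 20×24 → 40×24, cost 40·20·24 = 19200; cumulative 69600. Total 69600.
Order Q = ((A₁(A₂A₃))(A₄A₅)): (A₂A₃): 27×40 by 40×3 → 27×3, cost 27·40·3 = 3240; (A₁(A₂A₃)): 40×27 by 27×3 → 40×3, cost 40·27·3 = 3240; cumulative 6480; (A₄A₅): 3×20 by 20×24 → 3×24, cost 3·20·24 = 1440; ((A₁(A₂A₃))(A₄A₅)): 40×3 by 3×24 → 40×24, cost 40·3·24 = 2880; cumulative 10800. Total 10800.
Difference: |69600 − 10800| = 58800.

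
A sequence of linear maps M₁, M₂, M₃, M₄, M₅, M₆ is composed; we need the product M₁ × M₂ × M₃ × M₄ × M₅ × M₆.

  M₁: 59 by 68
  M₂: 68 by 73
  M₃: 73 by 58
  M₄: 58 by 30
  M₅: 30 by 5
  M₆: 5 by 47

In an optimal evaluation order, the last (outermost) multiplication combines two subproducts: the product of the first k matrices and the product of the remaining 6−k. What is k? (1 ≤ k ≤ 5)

Adjacent pairs: M₁M₂ = 59·68·73 = 292876; M₂M₃ = 68·73·58 = 287912; M₃M₄ = 73·58·30 = 127020; M₄M₅ = 58·30·5 = 8700; M₅M₆ = 30·5·47 = 7050.
Length 3: M₁..M₃: k=1: 0+287912+59·68·58=520608; k=2: 292876+0+59·73·58=542682 → min 520608 | M₂..M₄: k=2: 0+127020+68·73·30=275940; k=3: 287912+0+68·58·30=406232 → min 275940 | M₃..M₅: k=3: 0+8700+73·58·5=29870; k=4: 127020+0+73·30·5=137970 → min 29870 | M₄..M₆: k=4: 0+7050+58·30·47=88830; k=5: 8700+0+58·5·47=22330 → min 22330.
Length 4: M₁..M₄: k=1: 0+275940+59·68·30=396300; k=2: 292876+127020+59·73·30=549106; k=3: 520608+0+59·58·30=623268 → min 396300 | M₂..M₅: k=2: 0+29870+68·73·5=54690; k=3: 287912+8700+68·58·5=316332; k=4: 275940+0+68·30·5=286140 → min 54690 | M₃..M₆: k=3: 0+22330+73·58·47=221328; k=4: 127020+7050+73·30·47=237000; k=5: 29870+0+73·5·47=47025 → min 47025.
Length 5: M₁..M₅: k=1: 0+54690+59·68·5=74750; k=2: 292876+29870+59·73·5=344281; k=3: 520608+8700+59·58·5=546418; k=4: 396300+0+59·30·5=405150 → min 74750 | M₂..M₆: k=2: 0+47025+68·73·47=280333; k=3: 287912+22330+68·58·47=495610; k=4: 275940+7050+68·30·47=378870; k=5: 54690+0+68·5·47=70670 → min 70670.
Top-level splits: k=1: (M₁..M₁)·(M₂..M₆) → 0+70670+59·68·47 = 259234; k=2: (M₁..M₂)·(M₃..M₆) → 292876+47025+59·73·47 = 542330; k=3: (M₁..M₃)·(M₄..M₆) → 520608+22330+59·58·47 = 703772; k=4: (M₁..M₄)·(M₅..M₆) → 396300+7050+59·30·47 = 486540; k=5: (M₁..M₅)·(M₆..M₆) → 74750+0+59·5·47 = 88615.
Best split is after M₅, i.e. k = 5.

5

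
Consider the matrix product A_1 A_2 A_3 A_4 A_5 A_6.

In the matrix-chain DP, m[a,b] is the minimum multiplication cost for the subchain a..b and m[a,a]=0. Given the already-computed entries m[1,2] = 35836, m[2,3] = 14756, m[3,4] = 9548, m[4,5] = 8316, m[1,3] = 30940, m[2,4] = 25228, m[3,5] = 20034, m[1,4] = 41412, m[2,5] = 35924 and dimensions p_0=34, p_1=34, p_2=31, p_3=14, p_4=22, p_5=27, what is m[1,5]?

m[1,5] = min over k∈[1,4] of m[1,k]+m[k+1,5]+p_{0}·p_k·p_{5}.
k=1: 0 + 35924 + 34·34·27 = 67136; k=2: 35836 + 20034 + 34·31·27 = 84328; k=3: 30940 + 8316 + 34·14·27 = 52108; k=4: 41412 + 0 + 34·22·27 = 61608.
Minimum: 52108 at k=3.

52108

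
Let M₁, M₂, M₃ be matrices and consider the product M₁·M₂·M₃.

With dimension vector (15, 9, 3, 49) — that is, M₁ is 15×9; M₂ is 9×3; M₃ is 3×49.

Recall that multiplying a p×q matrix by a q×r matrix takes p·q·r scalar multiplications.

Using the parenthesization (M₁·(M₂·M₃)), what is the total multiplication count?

7938

(M₂·M₃): 9×3 by 3×49 → 9×49, cost 9·3·49 = 1323
(M₁·(M₂·M₃)): 15×9 by 9×49 → 15×49, cost 15·9·49 = 6615; cumulative 7938
Total: 7938 scalar multiplications.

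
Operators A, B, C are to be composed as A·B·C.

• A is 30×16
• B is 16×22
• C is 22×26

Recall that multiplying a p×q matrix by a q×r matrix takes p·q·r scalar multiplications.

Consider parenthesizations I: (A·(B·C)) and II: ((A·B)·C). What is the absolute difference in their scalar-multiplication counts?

6088

Order I = (A·(B·C)): (B·C): 16×22 by 22×26 → 16×26, cost 16·22·26 = 9152; (A·(B·C)): 30×16 by 16×26 → 30×26, cost 30·16·26 = 12480; cumulative 21632. Total 21632.
Order II = ((A·B)·C): (A·B): 30×16 by 16×22 → 30×22, cost 30·16·22 = 10560; ((A·B)·C): 30×22 by 22×26 → 30×26, cost 30·22·26 = 17160; cumulative 27720. Total 27720.
Difference: |21632 − 27720| = 6088.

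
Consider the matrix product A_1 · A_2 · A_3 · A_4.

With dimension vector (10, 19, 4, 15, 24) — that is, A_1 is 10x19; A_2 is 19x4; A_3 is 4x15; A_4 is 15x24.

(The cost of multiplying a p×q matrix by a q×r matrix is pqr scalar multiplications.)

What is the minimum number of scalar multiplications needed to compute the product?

3160

Adjacent pairs: A_1A_2 = 10·19·4 = 760; A_2A_3 = 19·4·15 = 1140; A_3A_4 = 4·15·24 = 1440.
Length 3: A_1..A_3: k=1: 0+1140+10·19·15=3990; k=2: 760+0+10·4·15=1360 → min 1360 | A_2..A_4: k=2: 0+1440+19·4·24=3264; k=3: 1140+0+19·15·24=7980 → min 3264.
Length 4: A_1..A_4: k=1: 0+3264+10·19·24=7824; k=2: 760+1440+10·4·24=3160; k=3: 1360+0+10·15·24=4960 → min 3160.
Optimal order: ((A_1 · A_2) · (A_3 · A_4)) with cost 3160.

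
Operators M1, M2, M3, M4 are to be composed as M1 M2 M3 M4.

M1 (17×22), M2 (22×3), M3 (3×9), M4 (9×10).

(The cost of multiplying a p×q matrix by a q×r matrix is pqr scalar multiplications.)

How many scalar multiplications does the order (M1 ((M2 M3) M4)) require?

6314

(M2 M3): 22×3 by 3×9 → 22×9, cost 22·3·9 = 594
((M2 M3) M4): 22×9 by 9×10 → 22×10, cost 22·9·10 = 1980; cumulative 2574
(M1 ((M2 M3) M4)): 17×22 by 22×10 → 17×10, cost 17·22·10 = 3740; cumulative 6314
Total: 6314 scalar multiplications.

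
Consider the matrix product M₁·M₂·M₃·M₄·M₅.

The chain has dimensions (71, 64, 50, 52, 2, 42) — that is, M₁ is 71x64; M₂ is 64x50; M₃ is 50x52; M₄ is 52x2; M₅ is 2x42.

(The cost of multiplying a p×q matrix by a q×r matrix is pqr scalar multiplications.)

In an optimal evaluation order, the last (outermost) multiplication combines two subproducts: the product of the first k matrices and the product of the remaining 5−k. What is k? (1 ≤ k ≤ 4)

4

Adjacent pairs: M₁M₂ = 71·64·50 = 227200; M₂M₃ = 64·50·52 = 166400; M₃M₄ = 50·52·2 = 5200; M₄M₅ = 52·2·42 = 4368.
Length 3: M₁..M₃: k=1: 0+166400+71·64·52=402688; k=2: 227200+0+71·50·52=411800 → min 402688 | M₂..M₄: k=2: 0+5200+64·50·2=11600; k=3: 166400+0+64·52·2=173056 → min 11600 | M₃..M₅: k=3: 0+4368+50·52·42=113568; k=4: 5200+0+50·2·42=9400 → min 9400.
Length 4: M₁..M₄: k=1: 0+11600+71·64·2=20688; k=2: 227200+5200+71·50·2=239500; k=3: 402688+0+71·52·2=410072 → min 20688 | M₂..M₅: k=2: 0+9400+64·50·42=143800; k=3: 166400+4368+64·52·42=310544; k=4: 11600+0+64·2·42=16976 → min 16976.
Top-level splits: k=1: (M₁..M₁)·(M₂..M₅) → 0+16976+71·64·42 = 207824; k=2: (M₁..M₂)·(M₃..M₅) → 227200+9400+71·50·42 = 385700; k=3: (M₁..M₃)·(M₄..M₅) → 402688+4368+71·52·42 = 562120; k=4: (M₁..M₄)·(M₅..M₅) → 20688+0+71·2·42 = 26652.
Best split is after M₄, i.e. k = 4.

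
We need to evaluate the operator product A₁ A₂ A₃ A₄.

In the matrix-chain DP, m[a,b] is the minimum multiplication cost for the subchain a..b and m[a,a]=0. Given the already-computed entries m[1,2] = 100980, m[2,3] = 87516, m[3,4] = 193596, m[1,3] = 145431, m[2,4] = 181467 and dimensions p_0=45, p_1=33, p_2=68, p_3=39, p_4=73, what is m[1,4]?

273546

m[1,4] = min over k∈[1,3] of m[1,k]+m[k+1,4]+p_{0}·p_k·p_{4}.
k=1: 0 + 181467 + 45·33·73 = 289872; k=2: 100980 + 193596 + 45·68·73 = 517956; k=3: 145431 + 0 + 45·39·73 = 273546.
Minimum: 273546 at k=3.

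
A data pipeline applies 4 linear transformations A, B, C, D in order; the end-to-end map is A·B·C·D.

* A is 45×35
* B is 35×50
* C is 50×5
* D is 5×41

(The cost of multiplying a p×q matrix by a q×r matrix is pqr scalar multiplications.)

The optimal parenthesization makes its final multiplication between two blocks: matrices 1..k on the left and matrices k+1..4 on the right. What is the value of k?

Adjacent pairs: AB = 45·35·50 = 78750; BC = 35·50·5 = 8750; CD = 50·5·41 = 10250.
Length 3: A..C: k=1: 0+8750+45·35·5=16625; k=2: 78750+0+45·50·5=90000 → min 16625 | B..D: k=2: 0+10250+35·50·41=82000; k=3: 8750+0+35·5·41=15925 → min 15925.
Top-level splits: k=1: (A..A)·(B..D) → 0+15925+45·35·41 = 80500; k=2: (A..B)·(C..D) → 78750+10250+45·50·41 = 181250; k=3: (A..C)·(D..D) → 16625+0+45·5·41 = 25850.
Best split is after C, i.e. k = 3.

3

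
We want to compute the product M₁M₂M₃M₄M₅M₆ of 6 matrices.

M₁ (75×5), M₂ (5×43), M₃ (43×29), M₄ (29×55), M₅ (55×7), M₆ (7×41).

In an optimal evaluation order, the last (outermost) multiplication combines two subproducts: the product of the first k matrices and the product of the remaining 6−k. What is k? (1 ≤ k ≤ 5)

1

Adjacent pairs: M₁M₂ = 75·5·43 = 16125; M₂M₃ = 5·43·29 = 6235; M₃M₄ = 43·29·55 = 68585; M₄M₅ = 29·55·7 = 11165; M₅M₆ = 55·7·41 = 15785.
Length 3: M₁..M₃: k=1: 0+6235+75·5·29=17110; k=2: 16125+0+75·43·29=109650 → min 17110 | M₂..M₄: k=2: 0+68585+5·43·55=80410; k=3: 6235+0+5·29·55=14210 → min 14210 | M₃..M₅: k=3: 0+11165+43·29·7=19894; k=4: 68585+0+43·55·7=85140 → min 19894 | M₄..M₆: k=4: 0+15785+29·55·41=81180; k=5: 11165+0+29·7·41=19488 → min 19488.
Length 4: M₁..M₄: k=1: 0+14210+75·5·55=34835; k=2: 16125+68585+75·43·55=262085; k=3: 17110+0+75·29·55=136735 → min 34835 | M₂..M₅: k=2: 0+19894+5·43·7=21399; k=3: 6235+11165+5·29·7=18415; k=4: 14210+0+5·55·7=16135 → min 16135 | M₃..M₆: k=3: 0+19488+43·29·41=70615; k=4: 68585+15785+43·55·41=181335; k=5: 19894+0+43·7·41=32235 → min 32235.
Length 5: M₁..M₅: k=1: 0+16135+75·5·7=18760; k=2: 16125+19894+75·43·7=58594; k=3: 17110+11165+75·29·7=43500; k=4: 34835+0+75·55·7=63710 → min 18760 | M₂..M₆: k=2: 0+32235+5·43·41=41050; k=3: 6235+19488+5·29·41=31668; k=4: 14210+15785+5·55·41=41270; k=5: 16135+0+5·7·41=17570 → min 17570.
Top-level splits: k=1: (M₁..M₁)·(M₂..M₆) → 0+17570+75·5·41 = 32945; k=2: (M₁..M₂)·(M₃..M₆) → 16125+32235+75·43·41 = 180585; k=3: (M₁..M₃)·(M₄..M₆) → 17110+19488+75·29·41 = 125773; k=4: (M₁..M₄)·(M₅..M₆) → 34835+15785+75·55·41 = 219745; k=5: (M₁..M₅)·(M₆..M₆) → 18760+0+75·7·41 = 40285.
Best split is after M₁, i.e. k = 1.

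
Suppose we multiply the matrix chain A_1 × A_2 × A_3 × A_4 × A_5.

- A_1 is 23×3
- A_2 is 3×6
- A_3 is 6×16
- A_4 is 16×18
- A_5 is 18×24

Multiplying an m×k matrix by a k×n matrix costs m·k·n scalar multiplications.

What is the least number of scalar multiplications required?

Adjacent pairs: A_1A_2 = 23·3·6 = 414; A_2A_3 = 3·6·16 = 288; A_3A_4 = 6·16·18 = 1728; A_4A_5 = 16·18·24 = 6912.
Length 3: A_1..A_3: k=1: 0+288+23·3·16=1392; k=2: 414+0+23·6·16=2622 → min 1392 | A_2..A_4: k=2: 0+1728+3·6·18=2052; k=3: 288+0+3·16·18=1152 → min 1152 | A_3..A_5: k=3: 0+6912+6·16·24=9216; k=4: 1728+0+6·18·24=4320 → min 4320.
Length 4: A_1..A_4: k=1: 0+1152+23·3·18=2394; k=2: 414+1728+23·6·18=4626; k=3: 1392+0+23·16·18=8016 → min 2394 | A_2..A_5: k=2: 0+4320+3·6·24=4752; k=3: 288+6912+3·16·24=8352; k=4: 1152+0+3·18·24=2448 → min 2448.
Length 5: A_1..A_5: k=1: 0+2448+23·3·24=4104; k=2: 414+4320+23·6·24=8046; k=3: 1392+6912+23·16·24=17136; k=4: 2394+0+23·18·24=12330 → min 4104.
Optimal order: (A_1 × (((A_2 × A_3) × A_4) × A_5)) with cost 4104.

4104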